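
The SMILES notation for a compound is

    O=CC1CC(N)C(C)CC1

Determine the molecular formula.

Walk through each heavy atom and fill implicit hydrogens from standard valence (C 4, N 3, O 2, S 2, halogen 1):
  atom 1: O, bond orders sum to 2 (valence 2) → 0 H
  atom 2: C, bond orders sum to 3 (valence 4) → 1 H
  atom 3: C, bond orders sum to 3 (valence 4) → 1 H
  atom 4: C, bond orders sum to 2 (valence 4) → 2 H
  atom 5: C, bond orders sum to 3 (valence 4) → 1 H
  atom 6: N, bond orders sum to 1 (valence 3) → 2 H
  atom 7: C, bond orders sum to 3 (valence 4) → 1 H
  atom 8: C, bond orders sum to 1 (valence 4) → 3 H
  atom 9: C, bond orders sum to 2 (valence 4) → 2 H
  atom 10: C, bond orders sum to 2 (valence 4) → 2 H
Totals → C:8, H:15, N:1, O:1.
In Hill order: C8H15NO.

C8H15NO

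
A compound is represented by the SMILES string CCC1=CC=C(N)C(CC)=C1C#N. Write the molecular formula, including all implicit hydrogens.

Walk through each heavy atom and fill implicit hydrogens from standard valence (C 4, N 3, O 2, S 2, halogen 1):
  atom 1: C, bond orders sum to 1 (valence 4) → 3 H
  atom 2: C, bond orders sum to 2 (valence 4) → 2 H
  atom 3: C, bond orders sum to 4 (valence 4) → 0 H
  atom 4: C, bond orders sum to 3 (valence 4) → 1 H
  atom 5: C, bond orders sum to 3 (valence 4) → 1 H
  atom 6: C, bond orders sum to 4 (valence 4) → 0 H
  atom 7: N, bond orders sum to 1 (valence 3) → 2 H
  atom 8: C, bond orders sum to 4 (valence 4) → 0 H
  atom 9: C, bond orders sum to 2 (valence 4) → 2 H
  atom 10: C, bond orders sum to 1 (valence 4) → 3 H
  atom 11: C, bond orders sum to 4 (valence 4) → 0 H
  atom 12: C, bond orders sum to 4 (valence 4) → 0 H
  atom 13: N, bond orders sum to 3 (valence 3) → 0 H
Totals → C:11, H:14, N:2.

C11H14N2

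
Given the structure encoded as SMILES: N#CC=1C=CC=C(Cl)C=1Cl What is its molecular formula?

Walk through each heavy atom and fill implicit hydrogens from standard valence (C 4, N 3, O 2, S 2, halogen 1):
  atom 1: N, bond orders sum to 3 (valence 3) → 0 H
  atom 2: C, bond orders sum to 4 (valence 4) → 0 H
  atom 3: C, bond orders sum to 4 (valence 4) → 0 H
  atom 4: C, bond orders sum to 3 (valence 4) → 1 H
  atom 5: C, bond orders sum to 3 (valence 4) → 1 H
  atom 6: C, bond orders sum to 3 (valence 4) → 1 H
  atom 7: C, bond orders sum to 4 (valence 4) → 0 H
  atom 8: Cl (halogen, monovalent) → 0 H
  atom 9: C, bond orders sum to 4 (valence 4) → 0 H
  atom 10: Cl (halogen, monovalent) → 0 H
Totals → C:7, H:3, Cl:2, N:1.
In Hill order: C7H3Cl2N.

C7H3Cl2N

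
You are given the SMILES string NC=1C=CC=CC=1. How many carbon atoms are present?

6

Count every carbon token in the SMILES (each C, including those in ring-closure positions and inside branches).
Carbon count: 6.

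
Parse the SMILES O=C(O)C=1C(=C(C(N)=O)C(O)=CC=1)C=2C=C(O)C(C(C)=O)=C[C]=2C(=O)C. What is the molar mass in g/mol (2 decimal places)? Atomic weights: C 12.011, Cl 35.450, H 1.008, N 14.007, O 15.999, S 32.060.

First, the molecular formula is C18H15NO7 (counting implicit H from valence).
  C: 18 × 12.011 = 216.198
  H: 15 × 1.008 = 15.120
  N: 1 × 14.007 = 14.007
  O: 7 × 15.999 = 111.993
Sum: 18×12.011 + 15×1.008 + 1×14.007 + 7×15.999 = 357.318 → 357.32 g/mol.

357.32 g/mol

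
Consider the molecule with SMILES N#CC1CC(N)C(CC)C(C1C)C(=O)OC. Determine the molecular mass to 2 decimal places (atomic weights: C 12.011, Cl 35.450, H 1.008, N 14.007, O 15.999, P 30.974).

First, the molecular formula is C12H20N2O2 (counting implicit H from valence).
  C: 12 × 12.011 = 144.132
  H: 20 × 1.008 = 20.160
  N: 2 × 14.007 = 28.014
  O: 2 × 15.999 = 31.998
Sum: 12×12.011 + 20×1.008 + 2×14.007 + 2×15.999 = 224.304 → 224.30 g/mol.

224.30 g/mol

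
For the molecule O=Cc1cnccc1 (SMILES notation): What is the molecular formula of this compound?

Walk through each heavy atom and fill implicit hydrogens from standard valence (C 4, N 3, O 2, S 2, halogen 1); for lowercase aromatic atoms, an aromatic c carries 1 H when it has two neighbours and 0 H with three, and aromatic n carries 0 H:
  atom 1: O, bond orders sum to 2 (valence 2) → 0 H
  atom 2: C, bond orders sum to 3 (valence 4) → 1 H
  atom 3: aromatic c, 3 neighbours → 0 H
  atom 4: aromatic c, 2 neighbours → 1 H
  atom 5: aromatic n, 2 neighbours → 0 H
  atom 6: aromatic c, 2 neighbours → 1 H
  atom 7: aromatic c, 2 neighbours → 1 H
  atom 8: aromatic c, 2 neighbours → 1 H
Totals → C:6, H:5, N:1, O:1.

C6H5NO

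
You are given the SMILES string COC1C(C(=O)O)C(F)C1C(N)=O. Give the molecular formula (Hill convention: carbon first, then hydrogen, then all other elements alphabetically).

C7H10FNO4

Walk through each heavy atom and fill implicit hydrogens from standard valence (C 4, N 3, O 2, S 2, halogen 1):
  atom 1: C, bond orders sum to 1 (valence 4) → 3 H
  atom 2: O, bond orders sum to 2 (valence 2) → 0 H
  atom 3: C, bond orders sum to 3 (valence 4) → 1 H
  atom 4: C, bond orders sum to 3 (valence 4) → 1 H
  atom 5: C, bond orders sum to 4 (valence 4) → 0 H
  atom 6: O, bond orders sum to 2 (valence 2) → 0 H
  atom 7: O, bond orders sum to 1 (valence 2) → 1 H
  atom 8: C, bond orders sum to 3 (valence 4) → 1 H
  atom 9: F (halogen, monovalent) → 0 H
  atom 10: C, bond orders sum to 3 (valence 4) → 1 H
  atom 11: C, bond orders sum to 4 (valence 4) → 0 H
  atom 12: N, bond orders sum to 1 (valence 3) → 2 H
  atom 13: O, bond orders sum to 2 (valence 2) → 0 H
Totals → C:7, H:10, F:1, N:1, O:4.
In Hill order: C7H10FNO4.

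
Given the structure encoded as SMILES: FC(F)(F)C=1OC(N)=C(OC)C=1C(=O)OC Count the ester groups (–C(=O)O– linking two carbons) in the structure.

1

The ester motif appears at heavy-atom position 13 in the SMILES.
Other groups present: 1 ether, 1 primary amine.
Ester count: 1.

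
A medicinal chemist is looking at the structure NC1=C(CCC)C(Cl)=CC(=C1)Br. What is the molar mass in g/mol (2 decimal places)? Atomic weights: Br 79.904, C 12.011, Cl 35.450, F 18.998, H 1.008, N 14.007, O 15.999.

First, the molecular formula is C9H11BrClN (counting implicit H from valence).
  Br: 1 × 79.904 = 79.904
  C: 9 × 12.011 = 108.099
  Cl: 1 × 35.450 = 35.450
  H: 11 × 1.008 = 11.088
  N: 1 × 14.007 = 14.007
Sum: 1×79.904 + 9×12.011 + 1×35.450 + 11×1.008 + 1×14.007 = 248.548 → 248.55 g/mol.

248.55 g/mol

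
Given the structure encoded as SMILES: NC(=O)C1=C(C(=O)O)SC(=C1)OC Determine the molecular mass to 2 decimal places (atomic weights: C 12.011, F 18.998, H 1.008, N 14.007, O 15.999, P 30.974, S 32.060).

First, the molecular formula is C7H7NO4S (counting implicit H from valence).
  C: 7 × 12.011 = 84.077
  H: 7 × 1.008 = 7.056
  N: 1 × 14.007 = 14.007
  O: 4 × 15.999 = 63.996
  S: 1 × 32.060 = 32.060
Sum: 7×12.011 + 7×1.008 + 1×14.007 + 4×15.999 + 1×32.060 = 201.196 → 201.20 g/mol.

201.20 g/mol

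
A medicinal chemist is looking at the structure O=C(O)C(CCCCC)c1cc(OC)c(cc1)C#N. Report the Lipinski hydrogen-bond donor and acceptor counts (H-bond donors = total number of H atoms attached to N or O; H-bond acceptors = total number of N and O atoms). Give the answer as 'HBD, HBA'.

Donors: find every N or O and count the H atoms it carries.
  atom 1 (O): bond orders sum to 2 → 0 H
  atom 3 (O): bond orders sum to 1 → 1 H
  atom 13 (O): bond orders sum to 2 → 0 H
  atom 19 (N): bond orders sum to 3 → 0 H
Lipinski HBD = 1.
Acceptors: N atoms = 1, O atoms = 3 → HBA = 4.

1, 4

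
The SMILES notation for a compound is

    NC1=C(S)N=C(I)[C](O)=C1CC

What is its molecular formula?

Walk through each heavy atom and fill implicit hydrogens from standard valence (C 4, N 3, O 2, S 2, halogen 1):
  atom 1: N, bond orders sum to 1 (valence 3) → 2 H
  atom 2: C, bond orders sum to 4 (valence 4) → 0 H
  atom 3: C, bond orders sum to 4 (valence 4) → 0 H
  atom 4: S, bond orders sum to 1 (valence 2) → 1 H
  atom 5: N, bond orders sum to 3 (valence 3) → 0 H
  atom 6: C, bond orders sum to 4 (valence 4) → 0 H
  atom 7: I (halogen, monovalent) → 0 H
  atom 8: C with explicit H count 0
  atom 9: O, bond orders sum to 1 (valence 2) → 1 H
  atom 10: C, bond orders sum to 4 (valence 4) → 0 H
  atom 11: C, bond orders sum to 2 (valence 4) → 2 H
  atom 12: C, bond orders sum to 1 (valence 4) → 3 H
Totals → C:7, H:9, I:1, N:2, O:1, S:1.
In Hill order: C7H9IN2OS.

C7H9IN2OS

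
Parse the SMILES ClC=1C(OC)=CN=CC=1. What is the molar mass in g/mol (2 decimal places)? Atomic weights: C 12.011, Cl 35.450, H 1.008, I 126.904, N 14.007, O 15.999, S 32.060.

First, the molecular formula is C6H6ClNO (counting implicit H from valence).
  C: 6 × 12.011 = 72.066
  Cl: 1 × 35.450 = 35.450
  H: 6 × 1.008 = 6.048
  N: 1 × 14.007 = 14.007
  O: 1 × 15.999 = 15.999
Sum: 6×12.011 + 1×35.450 + 6×1.008 + 1×14.007 + 1×15.999 = 143.570 → 143.57 g/mol.

143.57 g/mol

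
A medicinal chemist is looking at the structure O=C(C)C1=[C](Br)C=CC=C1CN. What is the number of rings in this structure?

1

In SMILES, each pair of matching ring-closure digits denotes one ring-closing bond; the number of such bonds equals the number of independent rings.
Ring-closure bonds here: 1.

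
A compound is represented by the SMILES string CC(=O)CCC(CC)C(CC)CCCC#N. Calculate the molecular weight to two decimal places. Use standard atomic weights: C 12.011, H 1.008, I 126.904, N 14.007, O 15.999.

223.36 g/mol

First, the molecular formula is C14H25NO (counting implicit H from valence).
  C: 14 × 12.011 = 168.154
  H: 25 × 1.008 = 25.200
  N: 1 × 14.007 = 14.007
  O: 1 × 15.999 = 15.999
Sum: 14×12.011 + 25×1.008 + 1×14.007 + 1×15.999 = 223.360 → 223.36 g/mol.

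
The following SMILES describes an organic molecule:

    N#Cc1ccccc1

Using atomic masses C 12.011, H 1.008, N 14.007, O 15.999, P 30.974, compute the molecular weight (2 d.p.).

103.12 g/mol

First, the molecular formula is C7H5N (counting implicit H from valence).
  C: 7 × 12.011 = 84.077
  H: 5 × 1.008 = 5.040
  N: 1 × 14.007 = 14.007
Sum: 7×12.011 + 5×1.008 + 1×14.007 = 103.124 → 103.12 g/mol.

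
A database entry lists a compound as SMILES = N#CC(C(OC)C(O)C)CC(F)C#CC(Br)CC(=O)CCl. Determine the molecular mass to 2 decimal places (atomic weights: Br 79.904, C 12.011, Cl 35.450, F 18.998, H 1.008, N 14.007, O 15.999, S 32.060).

382.65 g/mol

First, the molecular formula is C14H18BrClFNO3 (counting implicit H from valence).
  Br: 1 × 79.904 = 79.904
  C: 14 × 12.011 = 168.154
  Cl: 1 × 35.450 = 35.450
  F: 1 × 18.998 = 18.998
  H: 18 × 1.008 = 18.144
  N: 1 × 14.007 = 14.007
  O: 3 × 15.999 = 47.997
Sum: 1×79.904 + 14×12.011 + 1×35.450 + 1×18.998 + 18×1.008 + 1×14.007 + 3×15.999 = 382.654 → 382.65 g/mol.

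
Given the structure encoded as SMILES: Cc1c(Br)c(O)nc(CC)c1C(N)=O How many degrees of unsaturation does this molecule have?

5

Molecular formula: C9H11BrN2O2.
DoU = (2C + 2 + N − H − X) / 2, where X is the halogen count and O/S are ignored.
    = (2·9 + 2 + 2 − 11 − 1) / 2 = 10 / 2 = 5.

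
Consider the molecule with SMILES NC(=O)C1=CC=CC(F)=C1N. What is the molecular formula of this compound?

C7H7FN2O

Walk through each heavy atom and fill implicit hydrogens from standard valence (C 4, N 3, O 2, S 2, halogen 1):
  atom 1: N, bond orders sum to 1 (valence 3) → 2 H
  atom 2: C, bond orders sum to 4 (valence 4) → 0 H
  atom 3: O, bond orders sum to 2 (valence 2) → 0 H
  atom 4: C, bond orders sum to 4 (valence 4) → 0 H
  atom 5: C, bond orders sum to 3 (valence 4) → 1 H
  atom 6: C, bond orders sum to 3 (valence 4) → 1 H
  atom 7: C, bond orders sum to 3 (valence 4) → 1 H
  atom 8: C, bond orders sum to 4 (valence 4) → 0 H
  atom 9: F (halogen, monovalent) → 0 H
  atom 10: C, bond orders sum to 4 (valence 4) → 0 H
  atom 11: N, bond orders sum to 1 (valence 3) → 2 H
Totals → C:7, H:7, F:1, N:2, O:1.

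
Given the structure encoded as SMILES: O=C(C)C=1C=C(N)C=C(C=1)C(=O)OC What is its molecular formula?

C10H11NO3

Walk through each heavy atom and fill implicit hydrogens from standard valence (C 4, N 3, O 2, S 2, halogen 1):
  atom 1: O, bond orders sum to 2 (valence 2) → 0 H
  atom 2: C, bond orders sum to 4 (valence 4) → 0 H
  atom 3: C, bond orders sum to 1 (valence 4) → 3 H
  atom 4: C, bond orders sum to 4 (valence 4) → 0 H
  atom 5: C, bond orders sum to 3 (valence 4) → 1 H
  atom 6: C, bond orders sum to 4 (valence 4) → 0 H
  atom 7: N, bond orders sum to 1 (valence 3) → 2 H
  atom 8: C, bond orders sum to 3 (valence 4) → 1 H
  atom 9: C, bond orders sum to 4 (valence 4) → 0 H
  atom 10: C, bond orders sum to 3 (valence 4) → 1 H
  atom 11: C, bond orders sum to 4 (valence 4) → 0 H
  atom 12: O, bond orders sum to 2 (valence 2) → 0 H
  atom 13: O, bond orders sum to 2 (valence 2) → 0 H
  atom 14: C, bond orders sum to 1 (valence 4) → 3 H
Totals → C:10, H:11, N:1, O:3.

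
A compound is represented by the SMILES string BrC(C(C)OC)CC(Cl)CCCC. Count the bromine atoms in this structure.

Scan the SMILES for Br atoms (remember two-letter symbols like Cl and Br are single atoms).
Bromine count: 1.

1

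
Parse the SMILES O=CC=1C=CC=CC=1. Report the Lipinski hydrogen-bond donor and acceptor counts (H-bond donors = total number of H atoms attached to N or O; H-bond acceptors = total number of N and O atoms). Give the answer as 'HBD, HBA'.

0, 1

Donors: find every N or O and count the H atoms it carries.
  atom 1 (O): bond orders sum to 2 → 0 H
Lipinski HBD = 0.
Acceptors: N atoms = 0, O atoms = 1 → HBA = 1.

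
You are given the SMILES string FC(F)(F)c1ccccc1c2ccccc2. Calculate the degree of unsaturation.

Molecular formula: C13H9F3.
DoU = (2C + 2 + N − H − X) / 2, where X is the halogen count and O/S are ignored.
    = (2·13 + 2 + 0 − 9 − 3) / 2 = 16 / 2 = 8.

8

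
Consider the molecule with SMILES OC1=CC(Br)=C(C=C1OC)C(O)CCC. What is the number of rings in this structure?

In SMILES, each pair of matching ring-closure digits denotes one ring-closing bond; the number of such bonds equals the number of independent rings.
Ring-closure bonds here: 1.

1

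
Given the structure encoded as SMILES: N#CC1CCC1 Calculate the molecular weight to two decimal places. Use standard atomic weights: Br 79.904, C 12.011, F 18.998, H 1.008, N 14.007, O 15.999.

81.12 g/mol

First, the molecular formula is C5H7N (counting implicit H from valence).
  C: 5 × 12.011 = 60.055
  H: 7 × 1.008 = 7.056
  N: 1 × 14.007 = 14.007
Sum: 5×12.011 + 7×1.008 + 1×14.007 = 81.118 → 81.12 g/mol.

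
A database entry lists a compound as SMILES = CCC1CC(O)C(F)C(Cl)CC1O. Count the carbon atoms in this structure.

9

Count every carbon token in the SMILES (each C, including those in ring-closure positions and inside branches).
Carbon count: 9.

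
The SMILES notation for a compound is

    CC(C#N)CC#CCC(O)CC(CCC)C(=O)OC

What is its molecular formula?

Walk through each heavy atom and fill implicit hydrogens from standard valence (C 4, N 3, O 2, S 2, halogen 1):
  atom 1: C, bond orders sum to 1 (valence 4) → 3 H
  atom 2: C, bond orders sum to 3 (valence 4) → 1 H
  atom 3: C, bond orders sum to 4 (valence 4) → 0 H
  atom 4: N, bond orders sum to 3 (valence 3) → 0 H
  atom 5: C, bond orders sum to 2 (valence 4) → 2 H
  atom 6: C, bond orders sum to 4 (valence 4) → 0 H
  atom 7: C, bond orders sum to 4 (valence 4) → 0 H
  atom 8: C, bond orders sum to 2 (valence 4) → 2 H
  atom 9: C, bond orders sum to 3 (valence 4) → 1 H
  atom 10: O, bond orders sum to 1 (valence 2) → 1 H
  atom 11: C, bond orders sum to 2 (valence 4) → 2 H
  atom 12: C, bond orders sum to 3 (valence 4) → 1 H
  atom 13: C, bond orders sum to 2 (valence 4) → 2 H
  atom 14: C, bond orders sum to 2 (valence 4) → 2 H
  atom 15: C, bond orders sum to 1 (valence 4) → 3 H
  atom 16: C, bond orders sum to 4 (valence 4) → 0 H
  atom 17: O, bond orders sum to 2 (valence 2) → 0 H
  atom 18: O, bond orders sum to 2 (valence 2) → 0 H
  atom 19: C, bond orders sum to 1 (valence 4) → 3 H
Totals → C:15, H:23, N:1, O:3.

C15H23NO3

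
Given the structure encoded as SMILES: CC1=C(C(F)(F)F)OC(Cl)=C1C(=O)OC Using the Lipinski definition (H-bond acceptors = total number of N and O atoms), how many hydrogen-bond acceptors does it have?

N atoms: 0; O atoms: 3.
Lipinski HBA = 0 + 3 = 3.

3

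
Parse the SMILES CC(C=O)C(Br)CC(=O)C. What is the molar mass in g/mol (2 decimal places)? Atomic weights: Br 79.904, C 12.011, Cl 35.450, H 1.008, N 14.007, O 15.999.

First, the molecular formula is C7H11BrO2 (counting implicit H from valence).
  Br: 1 × 79.904 = 79.904
  C: 7 × 12.011 = 84.077
  H: 11 × 1.008 = 11.088
  O: 2 × 15.999 = 31.998
Sum: 1×79.904 + 7×12.011 + 11×1.008 + 2×15.999 = 207.067 → 207.07 g/mol.

207.07 g/mol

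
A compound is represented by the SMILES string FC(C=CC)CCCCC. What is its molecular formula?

Walk through each heavy atom and fill implicit hydrogens from standard valence (C 4, N 3, O 2, S 2, halogen 1):
  atom 1: F (halogen, monovalent) → 0 H
  atom 2: C, bond orders sum to 3 (valence 4) → 1 H
  atom 3: C, bond orders sum to 3 (valence 4) → 1 H
  atom 4: C, bond orders sum to 3 (valence 4) → 1 H
  atom 5: C, bond orders sum to 1 (valence 4) → 3 H
  atom 6: C, bond orders sum to 2 (valence 4) → 2 H
  atom 7: C, bond orders sum to 2 (valence 4) → 2 H
  atom 8: C, bond orders sum to 2 (valence 4) → 2 H
  atom 9: C, bond orders sum to 2 (valence 4) → 2 H
  atom 10: C, bond orders sum to 1 (valence 4) → 3 H
Totals → C:9, H:17, F:1.

C9H17F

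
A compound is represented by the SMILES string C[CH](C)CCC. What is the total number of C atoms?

6

Count every carbon token in the SMILES (each C, including those in ring-closure positions and inside branches).
Carbon count: 6.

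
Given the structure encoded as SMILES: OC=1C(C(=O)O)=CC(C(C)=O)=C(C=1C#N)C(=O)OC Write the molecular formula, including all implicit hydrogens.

C12H9NO6

Walk through each heavy atom and fill implicit hydrogens from standard valence (C 4, N 3, O 2, S 2, halogen 1):
  atom 1: O, bond orders sum to 1 (valence 2) → 1 H
  atom 2: C, bond orders sum to 4 (valence 4) → 0 H
  atom 3: C, bond orders sum to 4 (valence 4) → 0 H
  atom 4: C, bond orders sum to 4 (valence 4) → 0 H
  atom 5: O, bond orders sum to 2 (valence 2) → 0 H
  atom 6: O, bond orders sum to 1 (valence 2) → 1 H
  atom 7: C, bond orders sum to 3 (valence 4) → 1 H
  atom 8: C, bond orders sum to 4 (valence 4) → 0 H
  atom 9: C, bond orders sum to 4 (valence 4) → 0 H
  atom 10: C, bond orders sum to 1 (valence 4) → 3 H
  atom 11: O, bond orders sum to 2 (valence 2) → 0 H
  atom 12: C, bond orders sum to 4 (valence 4) → 0 H
  atom 13: C, bond orders sum to 4 (valence 4) → 0 H
  atom 14: C, bond orders sum to 4 (valence 4) → 0 H
  atom 15: N, bond orders sum to 3 (valence 3) → 0 H
  atom 16: C, bond orders sum to 4 (valence 4) → 0 H
  atom 17: O, bond orders sum to 2 (valence 2) → 0 H
  atom 18: O, bond orders sum to 2 (valence 2) → 0 H
  atom 19: C, bond orders sum to 1 (valence 4) → 3 H
Totals → C:12, H:9, N:1, O:6.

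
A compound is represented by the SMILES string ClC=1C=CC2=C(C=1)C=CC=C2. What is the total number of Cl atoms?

1

Scan the SMILES for Cl atoms (remember two-letter symbols like Cl and Br are single atoms).
Chlorine count: 1.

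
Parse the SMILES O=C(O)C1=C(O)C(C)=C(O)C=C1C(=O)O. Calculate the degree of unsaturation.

6

Degree of unsaturation = (number of rings) + (number of π bonds).
Ring closures in the SMILES: 1.
π bonds: 5 double bonds (each 1 DoU) → 5 DoU from unsaturation.
Total DoU = 1 + 5 = 6.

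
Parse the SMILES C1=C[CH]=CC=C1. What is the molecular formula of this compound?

Walk through each heavy atom and fill implicit hydrogens from standard valence (C 4, N 3, O 2, S 2, halogen 1):
  atom 1: C, bond orders sum to 3 (valence 4) → 1 H
  atom 2: C, bond orders sum to 3 (valence 4) → 1 H
  atom 3: C with explicit H count 1
  atom 4: C, bond orders sum to 3 (valence 4) → 1 H
  atom 5: C, bond orders sum to 3 (valence 4) → 1 H
  atom 6: C, bond orders sum to 3 (valence 4) → 1 H
Totals → C:6, H:6.

C6H6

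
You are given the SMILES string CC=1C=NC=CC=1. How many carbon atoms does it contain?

6

Count every carbon token in the SMILES (each C, including those in ring-closure positions and inside branches).
Carbon count: 6.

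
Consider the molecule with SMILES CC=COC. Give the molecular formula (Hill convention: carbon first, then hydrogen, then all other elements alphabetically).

Walk through each heavy atom and fill implicit hydrogens from standard valence (C 4, N 3, O 2, S 2, halogen 1):
  atom 1: C, bond orders sum to 1 (valence 4) → 3 H
  atom 2: C, bond orders sum to 3 (valence 4) → 1 H
  atom 3: C, bond orders sum to 3 (valence 4) → 1 H
  atom 4: O, bond orders sum to 2 (valence 2) → 0 H
  atom 5: C, bond orders sum to 1 (valence 4) → 3 H
Totals → C:4, H:8, O:1.

C4H8O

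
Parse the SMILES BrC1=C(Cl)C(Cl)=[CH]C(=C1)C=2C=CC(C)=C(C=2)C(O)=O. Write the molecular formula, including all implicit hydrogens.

C14H9BrCl2O2

Walk through each heavy atom and fill implicit hydrogens from standard valence (C 4, N 3, O 2, S 2, halogen 1):
  atom 1: Br (halogen, monovalent) → 0 H
  atom 2: C, bond orders sum to 4 (valence 4) → 0 H
  atom 3: C, bond orders sum to 4 (valence 4) → 0 H
  atom 4: Cl (halogen, monovalent) → 0 H
  atom 5: C, bond orders sum to 4 (valence 4) → 0 H
  atom 6: Cl (halogen, monovalent) → 0 H
  atom 7: C with explicit H count 1
  atom 8: C, bond orders sum to 4 (valence 4) → 0 H
  atom 9: C, bond orders sum to 3 (valence 4) → 1 H
  atom 10: C, bond orders sum to 4 (valence 4) → 0 H
  atom 11: C, bond orders sum to 3 (valence 4) → 1 H
  atom 12: C, bond orders sum to 3 (valence 4) → 1 H
  atom 13: C, bond orders sum to 4 (valence 4) → 0 H
  atom 14: C, bond orders sum to 1 (valence 4) → 3 H
  atom 15: C, bond orders sum to 4 (valence 4) → 0 H
  atom 16: C, bond orders sum to 3 (valence 4) → 1 H
  atom 17: C, bond orders sum to 4 (valence 4) → 0 H
  atom 18: O, bond orders sum to 1 (valence 2) → 1 H
  atom 19: O, bond orders sum to 2 (valence 2) → 0 H
Totals → C:14, H:9, Br:1, Cl:2, O:2.
In Hill order: C14H9BrCl2O2.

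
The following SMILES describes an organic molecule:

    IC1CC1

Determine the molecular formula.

Walk through each heavy atom and fill implicit hydrogens from standard valence (C 4, N 3, O 2, S 2, halogen 1):
  atom 1: I (halogen, monovalent) → 0 H
  atom 2: C, bond orders sum to 3 (valence 4) → 1 H
  atom 3: C, bond orders sum to 2 (valence 4) → 2 H
  atom 4: C, bond orders sum to 2 (valence 4) → 2 H
Totals → C:3, H:5, I:1.
In Hill order: C3H5I.

C3H5I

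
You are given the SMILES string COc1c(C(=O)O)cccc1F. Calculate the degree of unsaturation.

Molecular formula: C8H7FO3.
DoU = (2C + 2 + N − H − X) / 2, where X is the halogen count and O/S are ignored.
    = (2·8 + 2 + 0 − 7 − 1) / 2 = 10 / 2 = 5.

5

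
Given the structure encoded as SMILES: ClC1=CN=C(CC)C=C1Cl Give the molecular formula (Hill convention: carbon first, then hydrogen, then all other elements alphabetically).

Walk through each heavy atom and fill implicit hydrogens from standard valence (C 4, N 3, O 2, S 2, halogen 1):
  atom 1: Cl (halogen, monovalent) → 0 H
  atom 2: C, bond orders sum to 4 (valence 4) → 0 H
  atom 3: C, bond orders sum to 3 (valence 4) → 1 H
  atom 4: N, bond orders sum to 3 (valence 3) → 0 H
  atom 5: C, bond orders sum to 4 (valence 4) → 0 H
  atom 6: C, bond orders sum to 2 (valence 4) → 2 H
  atom 7: C, bond orders sum to 1 (valence 4) → 3 H
  atom 8: C, bond orders sum to 3 (valence 4) → 1 H
  atom 9: C, bond orders sum to 4 (valence 4) → 0 H
  atom 10: Cl (halogen, monovalent) → 0 H
Totals → C:7, H:7, Cl:2, N:1.
In Hill order: C7H7Cl2N.

C7H7Cl2N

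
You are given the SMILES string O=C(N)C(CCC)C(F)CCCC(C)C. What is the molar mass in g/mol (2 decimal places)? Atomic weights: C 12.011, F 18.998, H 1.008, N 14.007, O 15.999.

First, the molecular formula is C12H24FNO (counting implicit H from valence).
  C: 12 × 12.011 = 144.132
  F: 1 × 18.998 = 18.998
  H: 24 × 1.008 = 24.192
  N: 1 × 14.007 = 14.007
  O: 1 × 15.999 = 15.999
Sum: 12×12.011 + 1×18.998 + 24×1.008 + 1×14.007 + 1×15.999 = 217.328 → 217.33 g/mol.

217.33 g/mol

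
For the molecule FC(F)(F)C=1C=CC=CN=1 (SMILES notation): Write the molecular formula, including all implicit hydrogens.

Walk through each heavy atom and fill implicit hydrogens from standard valence (C 4, N 3, O 2, S 2, halogen 1):
  atom 1: F (halogen, monovalent) → 0 H
  atom 2: C, bond orders sum to 4 (valence 4) → 0 H
  atom 3: F (halogen, monovalent) → 0 H
  atom 4: F (halogen, monovalent) → 0 H
  atom 5: C, bond orders sum to 4 (valence 4) → 0 H
  atom 6: C, bond orders sum to 3 (valence 4) → 1 H
  atom 7: C, bond orders sum to 3 (valence 4) → 1 H
  atom 8: C, bond orders sum to 3 (valence 4) → 1 H
  atom 9: C, bond orders sum to 3 (valence 4) → 1 H
  atom 10: N, bond orders sum to 3 (valence 3) → 0 H
Totals → C:6, H:4, F:3, N:1.

C6H4F3N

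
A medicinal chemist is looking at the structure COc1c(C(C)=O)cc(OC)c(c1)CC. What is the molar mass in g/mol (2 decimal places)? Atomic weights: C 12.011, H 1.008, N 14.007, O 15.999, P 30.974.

208.26 g/mol

First, the molecular formula is C12H16O3 (counting implicit H from valence).
  C: 12 × 12.011 = 144.132
  H: 16 × 1.008 = 16.128
  O: 3 × 15.999 = 47.997
Sum: 12×12.011 + 16×1.008 + 3×15.999 = 208.257 → 208.26 g/mol.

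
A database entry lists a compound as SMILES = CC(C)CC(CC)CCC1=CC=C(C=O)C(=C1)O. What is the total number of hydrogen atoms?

Walk through each heavy atom and fill implicit hydrogens from standard valence (C 4, N 3, O 2, S 2, halogen 1):
  atom 1: C, bond orders sum to 1 (valence 4) → 3 H
  atom 2: C, bond orders sum to 3 (valence 4) → 1 H
  atom 3: C, bond orders sum to 1 (valence 4) → 3 H
  atom 4: C, bond orders sum to 2 (valence 4) → 2 H
  atom 5: C, bond orders sum to 3 (valence 4) → 1 H
  atom 6: C, bond orders sum to 2 (valence 4) → 2 H
  atom 7: C, bond orders sum to 1 (valence 4) → 3 H
  atom 8: C, bond orders sum to 2 (valence 4) → 2 H
  atom 9: C, bond orders sum to 2 (valence 4) → 2 H
  atom 10: C, bond orders sum to 4 (valence 4) → 0 H
  atom 11: C, bond orders sum to 3 (valence 4) → 1 H
  atom 12: C, bond orders sum to 3 (valence 4) → 1 H
  atom 13: C, bond orders sum to 4 (valence 4) → 0 H
  atom 14: C, bond orders sum to 3 (valence 4) → 1 H
  atom 15: O, bond orders sum to 2 (valence 2) → 0 H
  atom 16: C, bond orders sum to 4 (valence 4) → 0 H
  atom 17: C, bond orders sum to 3 (valence 4) → 1 H
  atom 18: O, bond orders sum to 1 (valence 2) → 1 H
Total hydrogens: 24.

24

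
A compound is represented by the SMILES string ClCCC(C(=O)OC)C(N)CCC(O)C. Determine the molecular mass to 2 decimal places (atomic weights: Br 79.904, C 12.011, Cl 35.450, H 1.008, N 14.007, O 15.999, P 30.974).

First, the molecular formula is C10H20ClNO3 (counting implicit H from valence).
  C: 10 × 12.011 = 120.110
  Cl: 1 × 35.450 = 35.450
  H: 20 × 1.008 = 20.160
  N: 1 × 14.007 = 14.007
  O: 3 × 15.999 = 47.997
Sum: 10×12.011 + 1×35.450 + 20×1.008 + 1×14.007 + 3×15.999 = 237.724 → 237.72 g/mol.

237.72 g/mol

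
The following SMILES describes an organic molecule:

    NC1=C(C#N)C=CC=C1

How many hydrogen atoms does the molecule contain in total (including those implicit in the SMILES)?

6

Walk through each heavy atom and fill implicit hydrogens from standard valence (C 4, N 3, O 2, S 2, halogen 1):
  atom 1: N, bond orders sum to 1 (valence 3) → 2 H
  atom 2: C, bond orders sum to 4 (valence 4) → 0 H
  atom 3: C, bond orders sum to 4 (valence 4) → 0 H
  atom 4: C, bond orders sum to 4 (valence 4) → 0 H
  atom 5: N, bond orders sum to 3 (valence 3) → 0 H
  atom 6: C, bond orders sum to 3 (valence 4) → 1 H
  atom 7: C, bond orders sum to 3 (valence 4) → 1 H
  atom 8: C, bond orders sum to 3 (valence 4) → 1 H
  atom 9: C, bond orders sum to 3 (valence 4) → 1 H
Total hydrogens: 6.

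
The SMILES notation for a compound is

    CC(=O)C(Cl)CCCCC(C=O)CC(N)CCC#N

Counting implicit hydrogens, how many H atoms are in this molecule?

Walk through each heavy atom and fill implicit hydrogens from standard valence (C 4, N 3, O 2, S 2, halogen 1):
  atom 1: C, bond orders sum to 1 (valence 4) → 3 H
  atom 2: C, bond orders sum to 4 (valence 4) → 0 H
  atom 3: O, bond orders sum to 2 (valence 2) → 0 H
  atom 4: C, bond orders sum to 3 (valence 4) → 1 H
  atom 5: Cl (halogen, monovalent) → 0 H
  atom 6: C, bond orders sum to 2 (valence 4) → 2 H
  atom 7: C, bond orders sum to 2 (valence 4) → 2 H
  atom 8: C, bond orders sum to 2 (valence 4) → 2 H
  atom 9: C, bond orders sum to 2 (valence 4) → 2 H
  atom 10: C, bond orders sum to 3 (valence 4) → 1 H
  atom 11: C, bond orders sum to 3 (valence 4) → 1 H
  atom 12: O, bond orders sum to 2 (valence 2) → 0 H
  atom 13: C, bond orders sum to 2 (valence 4) → 2 H
  atom 14: C, bond orders sum to 3 (valence 4) → 1 H
  atom 15: N, bond orders sum to 1 (valence 3) → 2 H
  atom 16: C, bond orders sum to 2 (valence 4) → 2 H
  atom 17: C, bond orders sum to 2 (valence 4) → 2 H
  atom 18: C, bond orders sum to 4 (valence 4) → 0 H
  atom 19: N, bond orders sum to 3 (valence 3) → 0 H
Total hydrogens: 23.

23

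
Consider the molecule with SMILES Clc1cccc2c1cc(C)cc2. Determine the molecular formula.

Walk through each heavy atom and fill implicit hydrogens from standard valence (C 4, N 3, O 2, S 2, halogen 1); for lowercase aromatic atoms, an aromatic c carries 1 H when it has two neighbours and 0 H with three, and aromatic n carries 0 H:
  atom 1: Cl (halogen, monovalent) → 0 H
  atom 2: aromatic c, 3 neighbours → 0 H
  atom 3: aromatic c, 2 neighbours → 1 H
  atom 4: aromatic c, 2 neighbours → 1 H
  atom 5: aromatic c, 2 neighbours → 1 H
  atom 6: aromatic c, 3 neighbours → 0 H
  atom 7: aromatic c, 3 neighbours → 0 H
  atom 8: aromatic c, 2 neighbours → 1 H
  atom 9: aromatic c, 3 neighbours → 0 H
  atom 10: C, bond orders sum to 1 (valence 4) → 3 H
  atom 11: aromatic c, 2 neighbours → 1 H
  atom 12: aromatic c, 2 neighbours → 1 H
Totals → C:11, H:9, Cl:1.

C11H9Cl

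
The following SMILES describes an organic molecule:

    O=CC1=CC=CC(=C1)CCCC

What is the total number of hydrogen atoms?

Walk through each heavy atom and fill implicit hydrogens from standard valence (C 4, N 3, O 2, S 2, halogen 1):
  atom 1: O, bond orders sum to 2 (valence 2) → 0 H
  atom 2: C, bond orders sum to 3 (valence 4) → 1 H
  atom 3: C, bond orders sum to 4 (valence 4) → 0 H
  atom 4: C, bond orders sum to 3 (valence 4) → 1 H
  atom 5: C, bond orders sum to 3 (valence 4) → 1 H
  atom 6: C, bond orders sum to 3 (valence 4) → 1 H
  atom 7: C, bond orders sum to 4 (valence 4) → 0 H
  atom 8: C, bond orders sum to 3 (valence 4) → 1 H
  atom 9: C, bond orders sum to 2 (valence 4) → 2 H
  atom 10: C, bond orders sum to 2 (valence 4) → 2 H
  atom 11: C, bond orders sum to 2 (valence 4) → 2 H
  atom 12: C, bond orders sum to 1 (valence 4) → 3 H
Total hydrogens: 14.

14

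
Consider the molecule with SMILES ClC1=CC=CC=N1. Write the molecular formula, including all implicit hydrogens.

C5H4ClN

Walk through each heavy atom and fill implicit hydrogens from standard valence (C 4, N 3, O 2, S 2, halogen 1):
  atom 1: Cl (halogen, monovalent) → 0 H
  atom 2: C, bond orders sum to 4 (valence 4) → 0 H
  atom 3: C, bond orders sum to 3 (valence 4) → 1 H
  atom 4: C, bond orders sum to 3 (valence 4) → 1 H
  atom 5: C, bond orders sum to 3 (valence 4) → 1 H
  atom 6: C, bond orders sum to 3 (valence 4) → 1 H
  atom 7: N, bond orders sum to 3 (valence 3) → 0 H
Totals → C:5, H:4, Cl:1, N:1.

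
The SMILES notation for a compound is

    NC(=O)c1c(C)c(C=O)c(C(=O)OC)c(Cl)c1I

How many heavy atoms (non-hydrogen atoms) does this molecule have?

18

Every atom symbol written in the SMILES (organic subset) is one heavy atom; implicit H are not written.
Heavy atoms by element → C:11, Cl:1, I:1, N:1, O:4.
Total: 18.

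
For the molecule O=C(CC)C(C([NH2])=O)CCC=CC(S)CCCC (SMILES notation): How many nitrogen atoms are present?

1

Scan the SMILES for N atoms (remember two-letter symbols like Cl and Br are single atoms).
Nitrogen count: 1.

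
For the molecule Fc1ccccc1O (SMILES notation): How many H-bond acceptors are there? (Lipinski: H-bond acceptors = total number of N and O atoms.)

N atoms: 0; O atoms: 1.
Lipinski HBA = 0 + 1 = 1.

1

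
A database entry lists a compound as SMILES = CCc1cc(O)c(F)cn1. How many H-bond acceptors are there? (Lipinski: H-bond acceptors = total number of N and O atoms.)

N atoms: 1; O atoms: 1.
Lipinski HBA = 1 + 1 = 2.

2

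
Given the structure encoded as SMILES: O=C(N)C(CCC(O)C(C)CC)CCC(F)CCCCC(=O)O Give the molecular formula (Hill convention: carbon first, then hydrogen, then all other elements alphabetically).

C17H32FNO4

Walk through each heavy atom and fill implicit hydrogens from standard valence (C 4, N 3, O 2, S 2, halogen 1):
  atom 1: O, bond orders sum to 2 (valence 2) → 0 H
  atom 2: C, bond orders sum to 4 (valence 4) → 0 H
  atom 3: N, bond orders sum to 1 (valence 3) → 2 H
  atom 4: C, bond orders sum to 3 (valence 4) → 1 H
  atom 5: C, bond orders sum to 2 (valence 4) → 2 H
  atom 6: C, bond orders sum to 2 (valence 4) → 2 H
  atom 7: C, bond orders sum to 3 (valence 4) → 1 H
  atom 8: O, bond orders sum to 1 (valence 2) → 1 H
  atom 9: C, bond orders sum to 3 (valence 4) → 1 H
  atom 10: C, bond orders sum to 1 (valence 4) → 3 H
  atom 11: C, bond orders sum to 2 (valence 4) → 2 H
  atom 12: C, bond orders sum to 1 (valence 4) → 3 H
  atom 13: C, bond orders sum to 2 (valence 4) → 2 H
  atom 14: C, bond orders sum to 2 (valence 4) → 2 H
  atom 15: C, bond orders sum to 3 (valence 4) → 1 H
  atom 16: F (halogen, monovalent) → 0 H
  atom 17: C, bond orders sum to 2 (valence 4) → 2 H
  atom 18: C, bond orders sum to 2 (valence 4) → 2 H
  atom 19: C, bond orders sum to 2 (valence 4) → 2 H
  atom 20: C, bond orders sum to 2 (valence 4) → 2 H
  atom 21: C, bond orders sum to 4 (valence 4) → 0 H
  atom 22: O, bond orders sum to 2 (valence 2) → 0 H
  atom 23: O, bond orders sum to 1 (valence 2) → 1 H
Totals → C:17, H:32, F:1, N:1, O:4.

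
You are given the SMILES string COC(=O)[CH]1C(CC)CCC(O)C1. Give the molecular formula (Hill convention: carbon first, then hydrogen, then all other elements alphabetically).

C10H18O3

Walk through each heavy atom and fill implicit hydrogens from standard valence (C 4, N 3, O 2, S 2, halogen 1):
  atom 1: C, bond orders sum to 1 (valence 4) → 3 H
  atom 2: O, bond orders sum to 2 (valence 2) → 0 H
  atom 3: C, bond orders sum to 4 (valence 4) → 0 H
  atom 4: O, bond orders sum to 2 (valence 2) → 0 H
  atom 5: C with explicit H count 1
  atom 6: C, bond orders sum to 3 (valence 4) → 1 H
  atom 7: C, bond orders sum to 2 (valence 4) → 2 H
  atom 8: C, bond orders sum to 1 (valence 4) → 3 H
  atom 9: C, bond orders sum to 2 (valence 4) → 2 H
  atom 10: C, bond orders sum to 2 (valence 4) → 2 H
  atom 11: C, bond orders sum to 3 (valence 4) → 1 H
  atom 12: O, bond orders sum to 1 (valence 2) → 1 H
  atom 13: C, bond orders sum to 2 (valence 4) → 2 H
Totals → C:10, H:18, O:3.
In Hill order: C10H18O3.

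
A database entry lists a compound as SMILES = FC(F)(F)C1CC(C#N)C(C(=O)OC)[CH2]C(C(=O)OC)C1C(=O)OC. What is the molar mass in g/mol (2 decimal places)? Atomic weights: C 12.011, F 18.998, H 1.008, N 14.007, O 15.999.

First, the molecular formula is C15H18F3NO6 (counting implicit H from valence).
  C: 15 × 12.011 = 180.165
  F: 3 × 18.998 = 56.994
  H: 18 × 1.008 = 18.144
  N: 1 × 14.007 = 14.007
  O: 6 × 15.999 = 95.994
Sum: 15×12.011 + 3×18.998 + 18×1.008 + 1×14.007 + 6×15.999 = 365.304 → 365.30 g/mol.

365.30 g/mol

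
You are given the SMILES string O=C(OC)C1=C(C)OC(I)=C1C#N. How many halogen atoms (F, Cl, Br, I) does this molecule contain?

1

Halogen atoms appear at heavy-atom position 10 (1×I).
Other groups present: 1 ester, 1 nitrile.
Halogen count: 1.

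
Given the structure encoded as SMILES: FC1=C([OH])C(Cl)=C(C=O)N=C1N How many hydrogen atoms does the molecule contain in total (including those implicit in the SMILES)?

4

Walk through each heavy atom and fill implicit hydrogens from standard valence (C 4, N 3, O 2, S 2, halogen 1):
  atom 1: F (halogen, monovalent) → 0 H
  atom 2: C, bond orders sum to 4 (valence 4) → 0 H
  atom 3: C, bond orders sum to 4 (valence 4) → 0 H
  atom 4: O with explicit H count 1
  atom 5: C, bond orders sum to 4 (valence 4) → 0 H
  atom 6: Cl (halogen, monovalent) → 0 H
  atom 7: C, bond orders sum to 4 (valence 4) → 0 H
  atom 8: C, bond orders sum to 3 (valence 4) → 1 H
  atom 9: O, bond orders sum to 2 (valence 2) → 0 H
  atom 10: N, bond orders sum to 3 (valence 3) → 0 H
  atom 11: C, bond orders sum to 4 (valence 4) → 0 H
  atom 12: N, bond orders sum to 1 (valence 3) → 2 H
Total hydrogens: 4.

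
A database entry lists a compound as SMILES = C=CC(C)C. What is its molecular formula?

C5H10

Walk through each heavy atom and fill implicit hydrogens from standard valence (C 4, N 3, O 2, S 2, halogen 1):
  atom 1: C, bond orders sum to 2 (valence 4) → 2 H
  atom 2: C, bond orders sum to 3 (valence 4) → 1 H
  atom 3: C, bond orders sum to 3 (valence 4) → 1 H
  atom 4: C, bond orders sum to 1 (valence 4) → 3 H
  atom 5: C, bond orders sum to 1 (valence 4) → 3 H
Totals → C:5, H:10.
In Hill order: C5H10.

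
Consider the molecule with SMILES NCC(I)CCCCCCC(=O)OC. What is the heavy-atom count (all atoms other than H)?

Every atom symbol written in the SMILES (organic subset) is one heavy atom; implicit H are not written.
Heavy atoms by element → C:10, I:1, N:1, O:2.
Total: 14.

14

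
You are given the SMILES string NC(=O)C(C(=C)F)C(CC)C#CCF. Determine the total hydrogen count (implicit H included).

13

Walk through each heavy atom and fill implicit hydrogens from standard valence (C 4, N 3, O 2, S 2, halogen 1):
  atom 1: N, bond orders sum to 1 (valence 3) → 2 H
  atom 2: C, bond orders sum to 4 (valence 4) → 0 H
  atom 3: O, bond orders sum to 2 (valence 2) → 0 H
  atom 4: C, bond orders sum to 3 (valence 4) → 1 H
  atom 5: C, bond orders sum to 4 (valence 4) → 0 H
  atom 6: C, bond orders sum to 2 (valence 4) → 2 H
  atom 7: F (halogen, monovalent) → 0 H
  atom 8: C, bond orders sum to 3 (valence 4) → 1 H
  atom 9: C, bond orders sum to 2 (valence 4) → 2 H
  atom 10: C, bond orders sum to 1 (valence 4) → 3 H
  atom 11: C, bond orders sum to 4 (valence 4) → 0 H
  atom 12: C, bond orders sum to 4 (valence 4) → 0 H
  atom 13: C, bond orders sum to 2 (valence 4) → 2 H
  atom 14: F (halogen, monovalent) → 0 H
Total hydrogens: 13.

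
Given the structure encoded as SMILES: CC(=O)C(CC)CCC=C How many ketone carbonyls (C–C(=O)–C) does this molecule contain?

The ketone motif appears at heavy-atom position 2 in the SMILES.
Other groups present: 1 alkene.
Ketone count: 1.

1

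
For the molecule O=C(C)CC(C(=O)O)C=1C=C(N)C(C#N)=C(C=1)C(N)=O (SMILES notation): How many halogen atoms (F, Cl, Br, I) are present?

Scan the SMILES for the halogen motif — none present.
Groups that are present: 1 amide, 1 carboxylic acid, 1 ketone, 1 nitrile, 1 primary amine.

0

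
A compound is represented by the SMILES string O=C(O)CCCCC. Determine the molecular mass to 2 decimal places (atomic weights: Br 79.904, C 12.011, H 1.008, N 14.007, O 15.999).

First, the molecular formula is C6H12O2 (counting implicit H from valence).
  C: 6 × 12.011 = 72.066
  H: 12 × 1.008 = 12.096
  O: 2 × 15.999 = 31.998
Sum: 6×12.011 + 12×1.008 + 2×15.999 = 116.160 → 116.16 g/mol.

116.16 g/mol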